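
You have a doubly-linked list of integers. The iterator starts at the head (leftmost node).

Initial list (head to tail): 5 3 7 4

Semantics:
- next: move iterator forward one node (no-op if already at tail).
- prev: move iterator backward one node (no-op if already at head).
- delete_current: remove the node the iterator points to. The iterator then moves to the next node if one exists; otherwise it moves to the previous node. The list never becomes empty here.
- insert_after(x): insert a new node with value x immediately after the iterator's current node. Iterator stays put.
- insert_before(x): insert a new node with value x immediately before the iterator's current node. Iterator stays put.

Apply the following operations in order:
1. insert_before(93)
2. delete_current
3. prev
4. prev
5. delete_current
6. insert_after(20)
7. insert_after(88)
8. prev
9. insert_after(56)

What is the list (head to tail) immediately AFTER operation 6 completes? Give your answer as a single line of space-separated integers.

Answer: 3 20 7 4

Derivation:
After 1 (insert_before(93)): list=[93, 5, 3, 7, 4] cursor@5
After 2 (delete_current): list=[93, 3, 7, 4] cursor@3
After 3 (prev): list=[93, 3, 7, 4] cursor@93
After 4 (prev): list=[93, 3, 7, 4] cursor@93
After 5 (delete_current): list=[3, 7, 4] cursor@3
After 6 (insert_after(20)): list=[3, 20, 7, 4] cursor@3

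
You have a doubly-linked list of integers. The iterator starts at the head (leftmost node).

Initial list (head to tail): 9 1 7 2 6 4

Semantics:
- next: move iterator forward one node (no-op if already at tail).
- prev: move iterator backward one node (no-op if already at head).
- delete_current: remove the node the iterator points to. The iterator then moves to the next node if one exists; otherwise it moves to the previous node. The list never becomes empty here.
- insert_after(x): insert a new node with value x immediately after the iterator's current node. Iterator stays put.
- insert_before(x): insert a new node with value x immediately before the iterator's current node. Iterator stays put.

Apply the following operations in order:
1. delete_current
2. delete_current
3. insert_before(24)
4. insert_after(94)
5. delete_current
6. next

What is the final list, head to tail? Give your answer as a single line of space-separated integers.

Answer: 24 94 2 6 4

Derivation:
After 1 (delete_current): list=[1, 7, 2, 6, 4] cursor@1
After 2 (delete_current): list=[7, 2, 6, 4] cursor@7
After 3 (insert_before(24)): list=[24, 7, 2, 6, 4] cursor@7
After 4 (insert_after(94)): list=[24, 7, 94, 2, 6, 4] cursor@7
After 5 (delete_current): list=[24, 94, 2, 6, 4] cursor@94
After 6 (next): list=[24, 94, 2, 6, 4] cursor@2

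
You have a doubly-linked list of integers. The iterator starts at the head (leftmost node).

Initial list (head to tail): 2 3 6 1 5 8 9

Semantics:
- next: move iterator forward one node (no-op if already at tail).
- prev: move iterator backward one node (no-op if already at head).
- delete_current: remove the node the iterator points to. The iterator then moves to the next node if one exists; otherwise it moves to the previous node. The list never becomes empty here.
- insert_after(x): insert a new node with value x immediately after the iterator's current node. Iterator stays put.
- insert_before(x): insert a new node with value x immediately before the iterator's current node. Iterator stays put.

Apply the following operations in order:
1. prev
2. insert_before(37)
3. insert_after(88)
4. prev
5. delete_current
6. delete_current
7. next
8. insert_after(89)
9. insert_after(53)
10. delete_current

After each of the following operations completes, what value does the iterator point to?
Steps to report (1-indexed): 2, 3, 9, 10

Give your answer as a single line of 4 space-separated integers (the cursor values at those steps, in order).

Answer: 2 2 3 53

Derivation:
After 1 (prev): list=[2, 3, 6, 1, 5, 8, 9] cursor@2
After 2 (insert_before(37)): list=[37, 2, 3, 6, 1, 5, 8, 9] cursor@2
After 3 (insert_after(88)): list=[37, 2, 88, 3, 6, 1, 5, 8, 9] cursor@2
After 4 (prev): list=[37, 2, 88, 3, 6, 1, 5, 8, 9] cursor@37
After 5 (delete_current): list=[2, 88, 3, 6, 1, 5, 8, 9] cursor@2
After 6 (delete_current): list=[88, 3, 6, 1, 5, 8, 9] cursor@88
After 7 (next): list=[88, 3, 6, 1, 5, 8, 9] cursor@3
After 8 (insert_after(89)): list=[88, 3, 89, 6, 1, 5, 8, 9] cursor@3
After 9 (insert_after(53)): list=[88, 3, 53, 89, 6, 1, 5, 8, 9] cursor@3
After 10 (delete_current): list=[88, 53, 89, 6, 1, 5, 8, 9] cursor@53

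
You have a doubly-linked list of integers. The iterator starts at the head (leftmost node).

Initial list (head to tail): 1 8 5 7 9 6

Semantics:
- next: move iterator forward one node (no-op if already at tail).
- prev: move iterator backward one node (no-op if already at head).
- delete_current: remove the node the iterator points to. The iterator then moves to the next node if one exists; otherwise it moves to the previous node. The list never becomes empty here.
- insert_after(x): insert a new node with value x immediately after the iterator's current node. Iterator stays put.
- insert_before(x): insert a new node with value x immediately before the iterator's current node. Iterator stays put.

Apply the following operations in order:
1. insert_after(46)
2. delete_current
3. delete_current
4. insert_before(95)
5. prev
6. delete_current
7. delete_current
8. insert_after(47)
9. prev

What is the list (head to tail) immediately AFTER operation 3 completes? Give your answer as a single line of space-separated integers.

Answer: 8 5 7 9 6

Derivation:
After 1 (insert_after(46)): list=[1, 46, 8, 5, 7, 9, 6] cursor@1
After 2 (delete_current): list=[46, 8, 5, 7, 9, 6] cursor@46
After 3 (delete_current): list=[8, 5, 7, 9, 6] cursor@8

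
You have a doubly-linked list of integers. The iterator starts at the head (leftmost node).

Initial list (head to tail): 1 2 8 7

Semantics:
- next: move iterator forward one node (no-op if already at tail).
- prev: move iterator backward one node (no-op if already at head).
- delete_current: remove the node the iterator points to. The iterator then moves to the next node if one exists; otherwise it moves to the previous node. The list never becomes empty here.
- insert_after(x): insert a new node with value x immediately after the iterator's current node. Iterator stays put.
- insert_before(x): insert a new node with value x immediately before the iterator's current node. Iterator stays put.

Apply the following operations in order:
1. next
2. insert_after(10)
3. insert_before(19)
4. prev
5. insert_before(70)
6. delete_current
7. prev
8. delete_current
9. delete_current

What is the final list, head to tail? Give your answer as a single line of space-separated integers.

After 1 (next): list=[1, 2, 8, 7] cursor@2
After 2 (insert_after(10)): list=[1, 2, 10, 8, 7] cursor@2
After 3 (insert_before(19)): list=[1, 19, 2, 10, 8, 7] cursor@2
After 4 (prev): list=[1, 19, 2, 10, 8, 7] cursor@19
After 5 (insert_before(70)): list=[1, 70, 19, 2, 10, 8, 7] cursor@19
After 6 (delete_current): list=[1, 70, 2, 10, 8, 7] cursor@2
After 7 (prev): list=[1, 70, 2, 10, 8, 7] cursor@70
After 8 (delete_current): list=[1, 2, 10, 8, 7] cursor@2
After 9 (delete_current): list=[1, 10, 8, 7] cursor@10

Answer: 1 10 8 7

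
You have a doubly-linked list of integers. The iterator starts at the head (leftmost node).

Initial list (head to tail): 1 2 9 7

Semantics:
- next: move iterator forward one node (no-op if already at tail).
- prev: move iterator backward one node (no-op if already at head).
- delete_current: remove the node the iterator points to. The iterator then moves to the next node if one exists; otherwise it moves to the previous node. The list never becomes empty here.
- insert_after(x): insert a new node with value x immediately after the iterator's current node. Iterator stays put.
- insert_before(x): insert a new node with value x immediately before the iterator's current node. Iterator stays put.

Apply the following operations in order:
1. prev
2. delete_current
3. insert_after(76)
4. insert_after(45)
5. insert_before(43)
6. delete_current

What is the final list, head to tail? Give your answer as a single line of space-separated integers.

Answer: 43 45 76 9 7

Derivation:
After 1 (prev): list=[1, 2, 9, 7] cursor@1
After 2 (delete_current): list=[2, 9, 7] cursor@2
After 3 (insert_after(76)): list=[2, 76, 9, 7] cursor@2
After 4 (insert_after(45)): list=[2, 45, 76, 9, 7] cursor@2
After 5 (insert_before(43)): list=[43, 2, 45, 76, 9, 7] cursor@2
After 6 (delete_current): list=[43, 45, 76, 9, 7] cursor@45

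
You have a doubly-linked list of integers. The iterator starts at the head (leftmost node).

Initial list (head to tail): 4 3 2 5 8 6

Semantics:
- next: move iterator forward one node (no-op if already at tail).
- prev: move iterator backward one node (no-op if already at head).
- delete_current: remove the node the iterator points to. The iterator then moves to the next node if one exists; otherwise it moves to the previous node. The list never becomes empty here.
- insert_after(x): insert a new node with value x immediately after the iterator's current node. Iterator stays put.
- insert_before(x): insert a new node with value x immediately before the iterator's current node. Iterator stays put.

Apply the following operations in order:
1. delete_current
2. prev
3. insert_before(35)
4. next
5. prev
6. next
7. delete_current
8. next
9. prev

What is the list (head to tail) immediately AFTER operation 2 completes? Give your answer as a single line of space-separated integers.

After 1 (delete_current): list=[3, 2, 5, 8, 6] cursor@3
After 2 (prev): list=[3, 2, 5, 8, 6] cursor@3

Answer: 3 2 5 8 6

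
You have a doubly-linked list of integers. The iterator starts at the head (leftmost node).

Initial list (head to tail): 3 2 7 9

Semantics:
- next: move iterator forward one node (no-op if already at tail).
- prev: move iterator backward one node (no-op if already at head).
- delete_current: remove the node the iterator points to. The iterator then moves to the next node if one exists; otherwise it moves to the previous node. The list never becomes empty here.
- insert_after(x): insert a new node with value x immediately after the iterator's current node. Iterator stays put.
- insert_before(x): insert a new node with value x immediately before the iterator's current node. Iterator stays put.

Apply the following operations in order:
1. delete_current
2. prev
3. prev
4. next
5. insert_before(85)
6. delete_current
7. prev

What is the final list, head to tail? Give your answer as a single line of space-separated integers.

After 1 (delete_current): list=[2, 7, 9] cursor@2
After 2 (prev): list=[2, 7, 9] cursor@2
After 3 (prev): list=[2, 7, 9] cursor@2
After 4 (next): list=[2, 7, 9] cursor@7
After 5 (insert_before(85)): list=[2, 85, 7, 9] cursor@7
After 6 (delete_current): list=[2, 85, 9] cursor@9
After 7 (prev): list=[2, 85, 9] cursor@85

Answer: 2 85 9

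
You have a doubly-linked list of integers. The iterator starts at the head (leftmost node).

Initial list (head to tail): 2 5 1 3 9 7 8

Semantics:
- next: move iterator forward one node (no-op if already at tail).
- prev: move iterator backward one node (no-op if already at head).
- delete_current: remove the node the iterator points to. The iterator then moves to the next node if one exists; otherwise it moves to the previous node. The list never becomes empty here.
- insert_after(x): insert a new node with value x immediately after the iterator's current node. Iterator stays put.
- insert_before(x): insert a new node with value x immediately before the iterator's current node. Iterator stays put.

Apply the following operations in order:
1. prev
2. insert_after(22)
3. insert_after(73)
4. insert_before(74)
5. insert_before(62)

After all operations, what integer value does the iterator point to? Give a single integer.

Answer: 2

Derivation:
After 1 (prev): list=[2, 5, 1, 3, 9, 7, 8] cursor@2
After 2 (insert_after(22)): list=[2, 22, 5, 1, 3, 9, 7, 8] cursor@2
After 3 (insert_after(73)): list=[2, 73, 22, 5, 1, 3, 9, 7, 8] cursor@2
After 4 (insert_before(74)): list=[74, 2, 73, 22, 5, 1, 3, 9, 7, 8] cursor@2
After 5 (insert_before(62)): list=[74, 62, 2, 73, 22, 5, 1, 3, 9, 7, 8] cursor@2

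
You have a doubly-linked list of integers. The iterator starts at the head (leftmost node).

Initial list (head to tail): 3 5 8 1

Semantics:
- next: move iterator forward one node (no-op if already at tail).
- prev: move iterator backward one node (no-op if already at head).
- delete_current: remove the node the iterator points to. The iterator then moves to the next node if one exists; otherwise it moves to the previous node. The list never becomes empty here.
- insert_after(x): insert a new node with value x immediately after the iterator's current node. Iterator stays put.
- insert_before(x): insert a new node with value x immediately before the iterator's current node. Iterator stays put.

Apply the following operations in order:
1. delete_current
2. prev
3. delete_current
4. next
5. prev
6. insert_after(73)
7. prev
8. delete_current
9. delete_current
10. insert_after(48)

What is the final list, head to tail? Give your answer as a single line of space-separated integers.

Answer: 1 48

Derivation:
After 1 (delete_current): list=[5, 8, 1] cursor@5
After 2 (prev): list=[5, 8, 1] cursor@5
After 3 (delete_current): list=[8, 1] cursor@8
After 4 (next): list=[8, 1] cursor@1
After 5 (prev): list=[8, 1] cursor@8
After 6 (insert_after(73)): list=[8, 73, 1] cursor@8
After 7 (prev): list=[8, 73, 1] cursor@8
After 8 (delete_current): list=[73, 1] cursor@73
After 9 (delete_current): list=[1] cursor@1
After 10 (insert_after(48)): list=[1, 48] cursor@1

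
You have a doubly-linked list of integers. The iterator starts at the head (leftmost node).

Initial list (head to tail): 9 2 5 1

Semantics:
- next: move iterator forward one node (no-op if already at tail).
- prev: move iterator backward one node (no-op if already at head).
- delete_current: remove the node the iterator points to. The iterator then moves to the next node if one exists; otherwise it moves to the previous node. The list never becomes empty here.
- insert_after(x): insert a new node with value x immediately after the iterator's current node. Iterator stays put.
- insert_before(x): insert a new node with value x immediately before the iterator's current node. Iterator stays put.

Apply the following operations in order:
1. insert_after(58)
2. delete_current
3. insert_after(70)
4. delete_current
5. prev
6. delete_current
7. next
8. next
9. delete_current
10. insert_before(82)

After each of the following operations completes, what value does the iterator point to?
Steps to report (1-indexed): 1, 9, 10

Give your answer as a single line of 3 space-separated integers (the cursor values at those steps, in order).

Answer: 9 5 5

Derivation:
After 1 (insert_after(58)): list=[9, 58, 2, 5, 1] cursor@9
After 2 (delete_current): list=[58, 2, 5, 1] cursor@58
After 3 (insert_after(70)): list=[58, 70, 2, 5, 1] cursor@58
After 4 (delete_current): list=[70, 2, 5, 1] cursor@70
After 5 (prev): list=[70, 2, 5, 1] cursor@70
After 6 (delete_current): list=[2, 5, 1] cursor@2
After 7 (next): list=[2, 5, 1] cursor@5
After 8 (next): list=[2, 5, 1] cursor@1
After 9 (delete_current): list=[2, 5] cursor@5
After 10 (insert_before(82)): list=[2, 82, 5] cursor@5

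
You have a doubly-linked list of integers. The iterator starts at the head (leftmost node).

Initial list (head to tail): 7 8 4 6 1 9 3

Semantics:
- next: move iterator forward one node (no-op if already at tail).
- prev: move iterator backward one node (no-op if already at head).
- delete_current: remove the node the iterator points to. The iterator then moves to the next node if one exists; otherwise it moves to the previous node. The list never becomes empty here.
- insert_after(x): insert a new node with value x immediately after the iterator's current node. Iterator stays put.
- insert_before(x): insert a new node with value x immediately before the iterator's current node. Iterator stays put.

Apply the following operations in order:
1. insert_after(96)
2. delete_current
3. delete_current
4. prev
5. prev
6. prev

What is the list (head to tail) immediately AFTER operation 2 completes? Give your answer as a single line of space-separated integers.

Answer: 96 8 4 6 1 9 3

Derivation:
After 1 (insert_after(96)): list=[7, 96, 8, 4, 6, 1, 9, 3] cursor@7
After 2 (delete_current): list=[96, 8, 4, 6, 1, 9, 3] cursor@96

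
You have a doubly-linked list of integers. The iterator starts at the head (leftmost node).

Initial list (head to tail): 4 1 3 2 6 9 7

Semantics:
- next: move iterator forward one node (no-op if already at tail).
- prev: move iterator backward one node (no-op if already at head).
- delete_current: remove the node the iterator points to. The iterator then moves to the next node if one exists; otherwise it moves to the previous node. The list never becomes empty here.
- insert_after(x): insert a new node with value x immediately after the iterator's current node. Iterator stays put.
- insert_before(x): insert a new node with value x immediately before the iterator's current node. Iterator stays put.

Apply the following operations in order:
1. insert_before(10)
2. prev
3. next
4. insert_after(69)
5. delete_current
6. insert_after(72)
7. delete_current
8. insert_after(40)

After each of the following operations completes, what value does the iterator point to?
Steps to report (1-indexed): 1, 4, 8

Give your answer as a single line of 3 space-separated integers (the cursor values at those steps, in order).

After 1 (insert_before(10)): list=[10, 4, 1, 3, 2, 6, 9, 7] cursor@4
After 2 (prev): list=[10, 4, 1, 3, 2, 6, 9, 7] cursor@10
After 3 (next): list=[10, 4, 1, 3, 2, 6, 9, 7] cursor@4
After 4 (insert_after(69)): list=[10, 4, 69, 1, 3, 2, 6, 9, 7] cursor@4
After 5 (delete_current): list=[10, 69, 1, 3, 2, 6, 9, 7] cursor@69
After 6 (insert_after(72)): list=[10, 69, 72, 1, 3, 2, 6, 9, 7] cursor@69
After 7 (delete_current): list=[10, 72, 1, 3, 2, 6, 9, 7] cursor@72
After 8 (insert_after(40)): list=[10, 72, 40, 1, 3, 2, 6, 9, 7] cursor@72

Answer: 4 4 72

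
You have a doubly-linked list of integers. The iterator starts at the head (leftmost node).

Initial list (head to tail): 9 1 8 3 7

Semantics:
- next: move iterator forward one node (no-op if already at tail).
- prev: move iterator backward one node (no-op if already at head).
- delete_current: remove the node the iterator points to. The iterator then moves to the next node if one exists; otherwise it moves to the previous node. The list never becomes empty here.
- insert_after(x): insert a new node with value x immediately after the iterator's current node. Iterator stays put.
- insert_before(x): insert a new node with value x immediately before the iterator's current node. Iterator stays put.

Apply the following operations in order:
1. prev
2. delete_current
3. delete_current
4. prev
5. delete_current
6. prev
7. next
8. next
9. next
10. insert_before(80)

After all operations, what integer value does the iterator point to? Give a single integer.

After 1 (prev): list=[9, 1, 8, 3, 7] cursor@9
After 2 (delete_current): list=[1, 8, 3, 7] cursor@1
After 3 (delete_current): list=[8, 3, 7] cursor@8
After 4 (prev): list=[8, 3, 7] cursor@8
After 5 (delete_current): list=[3, 7] cursor@3
After 6 (prev): list=[3, 7] cursor@3
After 7 (next): list=[3, 7] cursor@7
After 8 (next): list=[3, 7] cursor@7
After 9 (next): list=[3, 7] cursor@7
After 10 (insert_before(80)): list=[3, 80, 7] cursor@7

Answer: 7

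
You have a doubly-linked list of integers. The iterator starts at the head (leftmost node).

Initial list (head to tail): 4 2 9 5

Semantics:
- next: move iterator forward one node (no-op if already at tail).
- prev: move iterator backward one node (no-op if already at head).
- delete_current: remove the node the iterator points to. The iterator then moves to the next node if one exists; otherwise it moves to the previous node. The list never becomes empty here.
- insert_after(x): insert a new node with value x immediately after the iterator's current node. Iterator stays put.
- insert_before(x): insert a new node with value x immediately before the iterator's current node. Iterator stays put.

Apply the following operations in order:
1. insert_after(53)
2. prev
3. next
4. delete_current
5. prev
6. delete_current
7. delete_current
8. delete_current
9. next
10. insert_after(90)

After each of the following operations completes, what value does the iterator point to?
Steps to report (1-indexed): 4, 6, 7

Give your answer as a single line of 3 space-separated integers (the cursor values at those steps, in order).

Answer: 2 2 9

Derivation:
After 1 (insert_after(53)): list=[4, 53, 2, 9, 5] cursor@4
After 2 (prev): list=[4, 53, 2, 9, 5] cursor@4
After 3 (next): list=[4, 53, 2, 9, 5] cursor@53
After 4 (delete_current): list=[4, 2, 9, 5] cursor@2
After 5 (prev): list=[4, 2, 9, 5] cursor@4
After 6 (delete_current): list=[2, 9, 5] cursor@2
After 7 (delete_current): list=[9, 5] cursor@9
After 8 (delete_current): list=[5] cursor@5
After 9 (next): list=[5] cursor@5
After 10 (insert_after(90)): list=[5, 90] cursor@5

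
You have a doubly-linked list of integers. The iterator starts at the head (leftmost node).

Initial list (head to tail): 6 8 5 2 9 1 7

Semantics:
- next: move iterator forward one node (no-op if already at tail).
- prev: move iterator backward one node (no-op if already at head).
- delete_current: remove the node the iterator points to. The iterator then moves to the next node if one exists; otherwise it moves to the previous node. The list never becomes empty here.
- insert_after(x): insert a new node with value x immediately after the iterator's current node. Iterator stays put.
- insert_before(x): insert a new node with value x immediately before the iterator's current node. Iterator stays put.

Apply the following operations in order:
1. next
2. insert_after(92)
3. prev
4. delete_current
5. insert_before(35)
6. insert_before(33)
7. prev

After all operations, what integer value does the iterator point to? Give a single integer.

After 1 (next): list=[6, 8, 5, 2, 9, 1, 7] cursor@8
After 2 (insert_after(92)): list=[6, 8, 92, 5, 2, 9, 1, 7] cursor@8
After 3 (prev): list=[6, 8, 92, 5, 2, 9, 1, 7] cursor@6
After 4 (delete_current): list=[8, 92, 5, 2, 9, 1, 7] cursor@8
After 5 (insert_before(35)): list=[35, 8, 92, 5, 2, 9, 1, 7] cursor@8
After 6 (insert_before(33)): list=[35, 33, 8, 92, 5, 2, 9, 1, 7] cursor@8
After 7 (prev): list=[35, 33, 8, 92, 5, 2, 9, 1, 7] cursor@33

Answer: 33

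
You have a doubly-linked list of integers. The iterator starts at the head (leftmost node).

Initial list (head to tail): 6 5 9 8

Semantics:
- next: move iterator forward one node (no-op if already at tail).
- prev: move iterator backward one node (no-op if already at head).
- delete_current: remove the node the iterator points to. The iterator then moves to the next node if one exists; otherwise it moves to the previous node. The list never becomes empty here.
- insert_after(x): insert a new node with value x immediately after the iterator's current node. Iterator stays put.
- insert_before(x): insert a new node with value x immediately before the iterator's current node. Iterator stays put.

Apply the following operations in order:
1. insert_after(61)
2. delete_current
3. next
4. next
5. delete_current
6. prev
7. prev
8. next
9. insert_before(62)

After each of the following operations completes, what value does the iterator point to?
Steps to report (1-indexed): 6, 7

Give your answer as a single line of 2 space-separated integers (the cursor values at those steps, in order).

Answer: 5 61

Derivation:
After 1 (insert_after(61)): list=[6, 61, 5, 9, 8] cursor@6
After 2 (delete_current): list=[61, 5, 9, 8] cursor@61
After 3 (next): list=[61, 5, 9, 8] cursor@5
After 4 (next): list=[61, 5, 9, 8] cursor@9
After 5 (delete_current): list=[61, 5, 8] cursor@8
After 6 (prev): list=[61, 5, 8] cursor@5
After 7 (prev): list=[61, 5, 8] cursor@61
After 8 (next): list=[61, 5, 8] cursor@5
After 9 (insert_before(62)): list=[61, 62, 5, 8] cursor@5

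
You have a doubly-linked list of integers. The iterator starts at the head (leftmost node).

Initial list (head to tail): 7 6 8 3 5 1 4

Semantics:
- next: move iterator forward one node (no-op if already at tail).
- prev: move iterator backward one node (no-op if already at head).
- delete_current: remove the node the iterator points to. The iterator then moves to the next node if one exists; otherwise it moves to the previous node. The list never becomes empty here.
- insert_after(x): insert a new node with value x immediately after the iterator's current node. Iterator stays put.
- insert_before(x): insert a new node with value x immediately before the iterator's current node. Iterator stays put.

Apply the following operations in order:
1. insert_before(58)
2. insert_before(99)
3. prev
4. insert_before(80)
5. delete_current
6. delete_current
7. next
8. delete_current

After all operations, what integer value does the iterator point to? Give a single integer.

Answer: 3

Derivation:
After 1 (insert_before(58)): list=[58, 7, 6, 8, 3, 5, 1, 4] cursor@7
After 2 (insert_before(99)): list=[58, 99, 7, 6, 8, 3, 5, 1, 4] cursor@7
After 3 (prev): list=[58, 99, 7, 6, 8, 3, 5, 1, 4] cursor@99
After 4 (insert_before(80)): list=[58, 80, 99, 7, 6, 8, 3, 5, 1, 4] cursor@99
After 5 (delete_current): list=[58, 80, 7, 6, 8, 3, 5, 1, 4] cursor@7
After 6 (delete_current): list=[58, 80, 6, 8, 3, 5, 1, 4] cursor@6
After 7 (next): list=[58, 80, 6, 8, 3, 5, 1, 4] cursor@8
After 8 (delete_current): list=[58, 80, 6, 3, 5, 1, 4] cursor@3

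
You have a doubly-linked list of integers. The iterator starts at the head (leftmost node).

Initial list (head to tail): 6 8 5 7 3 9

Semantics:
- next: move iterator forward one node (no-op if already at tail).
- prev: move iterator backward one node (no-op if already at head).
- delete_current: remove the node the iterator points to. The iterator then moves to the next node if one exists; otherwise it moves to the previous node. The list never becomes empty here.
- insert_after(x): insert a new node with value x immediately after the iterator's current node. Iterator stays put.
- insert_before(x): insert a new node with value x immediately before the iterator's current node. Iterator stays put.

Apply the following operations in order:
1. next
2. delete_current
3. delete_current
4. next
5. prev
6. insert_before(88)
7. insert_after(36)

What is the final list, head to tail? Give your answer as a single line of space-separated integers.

Answer: 6 88 7 36 3 9

Derivation:
After 1 (next): list=[6, 8, 5, 7, 3, 9] cursor@8
After 2 (delete_current): list=[6, 5, 7, 3, 9] cursor@5
After 3 (delete_current): list=[6, 7, 3, 9] cursor@7
After 4 (next): list=[6, 7, 3, 9] cursor@3
After 5 (prev): list=[6, 7, 3, 9] cursor@7
After 6 (insert_before(88)): list=[6, 88, 7, 3, 9] cursor@7
After 7 (insert_after(36)): list=[6, 88, 7, 36, 3, 9] cursor@7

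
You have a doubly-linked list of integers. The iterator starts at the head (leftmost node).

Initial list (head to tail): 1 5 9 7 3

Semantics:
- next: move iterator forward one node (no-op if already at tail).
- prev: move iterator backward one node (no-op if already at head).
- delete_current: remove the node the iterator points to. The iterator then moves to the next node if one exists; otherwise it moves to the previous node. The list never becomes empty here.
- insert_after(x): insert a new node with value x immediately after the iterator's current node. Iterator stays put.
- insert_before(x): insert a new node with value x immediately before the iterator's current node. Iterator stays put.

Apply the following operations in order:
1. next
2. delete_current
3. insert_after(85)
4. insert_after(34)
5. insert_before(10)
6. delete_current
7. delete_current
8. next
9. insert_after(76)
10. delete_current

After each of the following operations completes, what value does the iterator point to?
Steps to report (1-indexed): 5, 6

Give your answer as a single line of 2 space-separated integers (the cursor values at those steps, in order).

After 1 (next): list=[1, 5, 9, 7, 3] cursor@5
After 2 (delete_current): list=[1, 9, 7, 3] cursor@9
After 3 (insert_after(85)): list=[1, 9, 85, 7, 3] cursor@9
After 4 (insert_after(34)): list=[1, 9, 34, 85, 7, 3] cursor@9
After 5 (insert_before(10)): list=[1, 10, 9, 34, 85, 7, 3] cursor@9
After 6 (delete_current): list=[1, 10, 34, 85, 7, 3] cursor@34
After 7 (delete_current): list=[1, 10, 85, 7, 3] cursor@85
After 8 (next): list=[1, 10, 85, 7, 3] cursor@7
After 9 (insert_after(76)): list=[1, 10, 85, 7, 76, 3] cursor@7
After 10 (delete_current): list=[1, 10, 85, 76, 3] cursor@76

Answer: 9 34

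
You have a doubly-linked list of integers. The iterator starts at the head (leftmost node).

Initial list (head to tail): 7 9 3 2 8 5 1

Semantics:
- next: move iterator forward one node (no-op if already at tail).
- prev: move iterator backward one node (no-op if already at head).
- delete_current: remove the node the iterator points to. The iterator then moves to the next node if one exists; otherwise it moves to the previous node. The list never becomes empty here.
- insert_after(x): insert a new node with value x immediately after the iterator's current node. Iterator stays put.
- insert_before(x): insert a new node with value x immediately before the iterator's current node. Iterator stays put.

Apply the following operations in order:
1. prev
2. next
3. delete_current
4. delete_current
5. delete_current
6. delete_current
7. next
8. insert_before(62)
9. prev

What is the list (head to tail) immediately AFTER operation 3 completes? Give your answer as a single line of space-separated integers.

After 1 (prev): list=[7, 9, 3, 2, 8, 5, 1] cursor@7
After 2 (next): list=[7, 9, 3, 2, 8, 5, 1] cursor@9
After 3 (delete_current): list=[7, 3, 2, 8, 5, 1] cursor@3

Answer: 7 3 2 8 5 1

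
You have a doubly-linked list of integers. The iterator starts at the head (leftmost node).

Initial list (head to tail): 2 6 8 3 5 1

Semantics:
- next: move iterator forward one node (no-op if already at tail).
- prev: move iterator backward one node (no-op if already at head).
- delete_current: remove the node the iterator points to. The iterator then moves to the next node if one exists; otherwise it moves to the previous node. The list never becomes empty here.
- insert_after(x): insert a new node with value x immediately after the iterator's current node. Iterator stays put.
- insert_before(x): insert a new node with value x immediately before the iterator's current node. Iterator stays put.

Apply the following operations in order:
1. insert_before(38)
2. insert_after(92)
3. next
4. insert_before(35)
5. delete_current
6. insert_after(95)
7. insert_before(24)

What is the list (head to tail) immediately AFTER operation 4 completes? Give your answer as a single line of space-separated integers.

After 1 (insert_before(38)): list=[38, 2, 6, 8, 3, 5, 1] cursor@2
After 2 (insert_after(92)): list=[38, 2, 92, 6, 8, 3, 5, 1] cursor@2
After 3 (next): list=[38, 2, 92, 6, 8, 3, 5, 1] cursor@92
After 4 (insert_before(35)): list=[38, 2, 35, 92, 6, 8, 3, 5, 1] cursor@92

Answer: 38 2 35 92 6 8 3 5 1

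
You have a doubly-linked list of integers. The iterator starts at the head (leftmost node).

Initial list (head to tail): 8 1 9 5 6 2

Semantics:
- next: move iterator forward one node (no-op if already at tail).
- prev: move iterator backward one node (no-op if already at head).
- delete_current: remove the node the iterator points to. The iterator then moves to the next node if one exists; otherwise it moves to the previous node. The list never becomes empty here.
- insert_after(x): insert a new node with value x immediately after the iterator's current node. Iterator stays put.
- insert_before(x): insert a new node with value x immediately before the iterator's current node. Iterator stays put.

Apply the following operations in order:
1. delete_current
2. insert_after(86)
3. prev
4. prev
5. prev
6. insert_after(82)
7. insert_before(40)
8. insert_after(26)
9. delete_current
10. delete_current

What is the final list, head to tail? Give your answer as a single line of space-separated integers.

Answer: 40 82 86 9 5 6 2

Derivation:
After 1 (delete_current): list=[1, 9, 5, 6, 2] cursor@1
After 2 (insert_after(86)): list=[1, 86, 9, 5, 6, 2] cursor@1
After 3 (prev): list=[1, 86, 9, 5, 6, 2] cursor@1
After 4 (prev): list=[1, 86, 9, 5, 6, 2] cursor@1
After 5 (prev): list=[1, 86, 9, 5, 6, 2] cursor@1
After 6 (insert_after(82)): list=[1, 82, 86, 9, 5, 6, 2] cursor@1
After 7 (insert_before(40)): list=[40, 1, 82, 86, 9, 5, 6, 2] cursor@1
After 8 (insert_after(26)): list=[40, 1, 26, 82, 86, 9, 5, 6, 2] cursor@1
After 9 (delete_current): list=[40, 26, 82, 86, 9, 5, 6, 2] cursor@26
After 10 (delete_current): list=[40, 82, 86, 9, 5, 6, 2] cursor@82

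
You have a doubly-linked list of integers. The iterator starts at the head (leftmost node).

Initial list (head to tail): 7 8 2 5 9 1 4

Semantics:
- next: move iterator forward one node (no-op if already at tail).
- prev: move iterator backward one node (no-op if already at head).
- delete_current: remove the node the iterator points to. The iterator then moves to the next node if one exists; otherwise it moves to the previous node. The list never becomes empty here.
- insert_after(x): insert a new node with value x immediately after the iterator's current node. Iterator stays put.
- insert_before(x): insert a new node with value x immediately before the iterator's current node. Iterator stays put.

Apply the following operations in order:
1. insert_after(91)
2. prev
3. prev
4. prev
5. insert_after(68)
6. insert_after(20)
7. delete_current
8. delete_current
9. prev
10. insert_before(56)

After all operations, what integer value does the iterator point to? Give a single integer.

After 1 (insert_after(91)): list=[7, 91, 8, 2, 5, 9, 1, 4] cursor@7
After 2 (prev): list=[7, 91, 8, 2, 5, 9, 1, 4] cursor@7
After 3 (prev): list=[7, 91, 8, 2, 5, 9, 1, 4] cursor@7
After 4 (prev): list=[7, 91, 8, 2, 5, 9, 1, 4] cursor@7
After 5 (insert_after(68)): list=[7, 68, 91, 8, 2, 5, 9, 1, 4] cursor@7
After 6 (insert_after(20)): list=[7, 20, 68, 91, 8, 2, 5, 9, 1, 4] cursor@7
After 7 (delete_current): list=[20, 68, 91, 8, 2, 5, 9, 1, 4] cursor@20
After 8 (delete_current): list=[68, 91, 8, 2, 5, 9, 1, 4] cursor@68
After 9 (prev): list=[68, 91, 8, 2, 5, 9, 1, 4] cursor@68
After 10 (insert_before(56)): list=[56, 68, 91, 8, 2, 5, 9, 1, 4] cursor@68

Answer: 68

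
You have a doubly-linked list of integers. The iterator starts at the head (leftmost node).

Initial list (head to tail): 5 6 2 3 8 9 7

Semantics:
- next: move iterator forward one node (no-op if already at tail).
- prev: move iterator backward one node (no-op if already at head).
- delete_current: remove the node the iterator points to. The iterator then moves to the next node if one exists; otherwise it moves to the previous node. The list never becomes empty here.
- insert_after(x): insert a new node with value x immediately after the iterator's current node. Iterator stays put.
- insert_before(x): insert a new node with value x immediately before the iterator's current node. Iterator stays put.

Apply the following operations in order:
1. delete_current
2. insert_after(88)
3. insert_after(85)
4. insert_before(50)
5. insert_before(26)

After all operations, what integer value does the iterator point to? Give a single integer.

After 1 (delete_current): list=[6, 2, 3, 8, 9, 7] cursor@6
After 2 (insert_after(88)): list=[6, 88, 2, 3, 8, 9, 7] cursor@6
After 3 (insert_after(85)): list=[6, 85, 88, 2, 3, 8, 9, 7] cursor@6
After 4 (insert_before(50)): list=[50, 6, 85, 88, 2, 3, 8, 9, 7] cursor@6
After 5 (insert_before(26)): list=[50, 26, 6, 85, 88, 2, 3, 8, 9, 7] cursor@6

Answer: 6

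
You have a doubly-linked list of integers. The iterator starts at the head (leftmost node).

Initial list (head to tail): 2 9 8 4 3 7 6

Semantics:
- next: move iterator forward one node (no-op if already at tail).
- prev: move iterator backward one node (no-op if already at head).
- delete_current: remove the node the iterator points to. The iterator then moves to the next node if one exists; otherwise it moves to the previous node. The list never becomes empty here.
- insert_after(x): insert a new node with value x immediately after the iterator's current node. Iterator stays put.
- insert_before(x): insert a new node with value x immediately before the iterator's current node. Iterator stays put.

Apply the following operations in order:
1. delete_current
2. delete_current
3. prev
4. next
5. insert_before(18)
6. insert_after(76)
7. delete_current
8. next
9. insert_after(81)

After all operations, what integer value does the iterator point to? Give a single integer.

Answer: 3

Derivation:
After 1 (delete_current): list=[9, 8, 4, 3, 7, 6] cursor@9
After 2 (delete_current): list=[8, 4, 3, 7, 6] cursor@8
After 3 (prev): list=[8, 4, 3, 7, 6] cursor@8
After 4 (next): list=[8, 4, 3, 7, 6] cursor@4
After 5 (insert_before(18)): list=[8, 18, 4, 3, 7, 6] cursor@4
After 6 (insert_after(76)): list=[8, 18, 4, 76, 3, 7, 6] cursor@4
After 7 (delete_current): list=[8, 18, 76, 3, 7, 6] cursor@76
After 8 (next): list=[8, 18, 76, 3, 7, 6] cursor@3
After 9 (insert_after(81)): list=[8, 18, 76, 3, 81, 7, 6] cursor@3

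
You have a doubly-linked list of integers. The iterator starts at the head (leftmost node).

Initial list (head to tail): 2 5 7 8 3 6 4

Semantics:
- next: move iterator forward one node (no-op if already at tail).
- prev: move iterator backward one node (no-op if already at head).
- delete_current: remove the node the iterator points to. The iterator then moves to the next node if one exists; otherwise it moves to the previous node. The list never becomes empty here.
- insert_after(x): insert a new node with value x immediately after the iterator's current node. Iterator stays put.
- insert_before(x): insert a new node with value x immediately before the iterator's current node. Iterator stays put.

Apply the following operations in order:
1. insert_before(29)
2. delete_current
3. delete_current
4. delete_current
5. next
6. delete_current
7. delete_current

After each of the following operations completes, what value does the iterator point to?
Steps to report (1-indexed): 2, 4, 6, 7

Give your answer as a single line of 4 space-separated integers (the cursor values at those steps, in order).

Answer: 5 8 6 4

Derivation:
After 1 (insert_before(29)): list=[29, 2, 5, 7, 8, 3, 6, 4] cursor@2
After 2 (delete_current): list=[29, 5, 7, 8, 3, 6, 4] cursor@5
After 3 (delete_current): list=[29, 7, 8, 3, 6, 4] cursor@7
After 4 (delete_current): list=[29, 8, 3, 6, 4] cursor@8
After 5 (next): list=[29, 8, 3, 6, 4] cursor@3
After 6 (delete_current): list=[29, 8, 6, 4] cursor@6
After 7 (delete_current): list=[29, 8, 4] cursor@4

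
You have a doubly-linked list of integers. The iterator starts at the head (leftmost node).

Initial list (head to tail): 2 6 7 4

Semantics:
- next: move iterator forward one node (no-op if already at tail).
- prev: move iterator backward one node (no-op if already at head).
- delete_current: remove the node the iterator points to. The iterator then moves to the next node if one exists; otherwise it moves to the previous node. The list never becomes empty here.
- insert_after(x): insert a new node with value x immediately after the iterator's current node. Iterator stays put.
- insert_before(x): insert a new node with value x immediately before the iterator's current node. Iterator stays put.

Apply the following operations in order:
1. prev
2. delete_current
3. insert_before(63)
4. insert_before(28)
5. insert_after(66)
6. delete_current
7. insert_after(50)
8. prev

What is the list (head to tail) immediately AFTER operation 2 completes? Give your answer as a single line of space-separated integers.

After 1 (prev): list=[2, 6, 7, 4] cursor@2
After 2 (delete_current): list=[6, 7, 4] cursor@6

Answer: 6 7 4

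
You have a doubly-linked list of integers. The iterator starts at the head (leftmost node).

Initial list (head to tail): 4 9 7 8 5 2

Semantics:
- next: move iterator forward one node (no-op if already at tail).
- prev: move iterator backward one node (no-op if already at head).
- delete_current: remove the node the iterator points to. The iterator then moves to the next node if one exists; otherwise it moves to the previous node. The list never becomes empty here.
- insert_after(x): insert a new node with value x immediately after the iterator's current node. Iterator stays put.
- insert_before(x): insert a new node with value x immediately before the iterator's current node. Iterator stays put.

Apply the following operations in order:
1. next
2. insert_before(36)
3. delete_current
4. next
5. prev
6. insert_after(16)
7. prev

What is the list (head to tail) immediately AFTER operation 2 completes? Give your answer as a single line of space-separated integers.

Answer: 4 36 9 7 8 5 2

Derivation:
After 1 (next): list=[4, 9, 7, 8, 5, 2] cursor@9
After 2 (insert_before(36)): list=[4, 36, 9, 7, 8, 5, 2] cursor@9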